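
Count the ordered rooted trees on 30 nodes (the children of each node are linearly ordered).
C_29 = 1002242216651368

These ordered rooted trees are counted by the Catalan number C_n = (1/(n + 1)) · C(2n, n). For n = 29: C_29 = (1/30) · C(58, 29) = 30067266499541040/30 = 1002242216651368.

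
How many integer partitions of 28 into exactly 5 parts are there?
p(28, 5 parts) = 291

Partitions of n into exactly k parts are in bijection with partitions of n − k into at most k parts (subtract 1 from each part). So p(28, exactly 5) = p(23, parts ≤ 5). Computing via the recurrence p(m, j) = p(m, j−1) + p(m−j, j) gives 291.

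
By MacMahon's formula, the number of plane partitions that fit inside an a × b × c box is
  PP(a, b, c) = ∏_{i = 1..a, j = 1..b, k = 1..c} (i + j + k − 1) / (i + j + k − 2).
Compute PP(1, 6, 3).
PP(1, 6, 3) = 84

Evaluate the triple product over i = 1..1, j = 1..6, k = 1..3. The factors are (2/1) · (3/2) · (4/3) · (3/2) · (4/3) · (5/4) · (4/3) · (5/4) · … (18 factors total). The numerators and denominators telescope so the product is an integer; carrying out the multiplication exactly gives PP(1, 6, 3) = 84.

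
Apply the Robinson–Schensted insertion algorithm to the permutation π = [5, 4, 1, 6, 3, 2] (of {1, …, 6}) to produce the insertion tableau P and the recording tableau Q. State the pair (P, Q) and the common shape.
P = [1, 2] / [3, 6] / [4] / [5];  Q = [1, 4] / [2, 5] / [3] / [6];  common shape = (2, 2, 1, 1)

Row-insert the values π_1, π_2, … into P one at a time, bumping the leftmost entry strictly greater than the inserted value down to the next row. The recording tableau Q records, in position (i, j), the step at which that cell was added to P.
  Insert 5 (step 1): P = [5];  Q = [1]
  Insert 4 (step 2): P = [4] / [5];  Q = [1] / [2]
  Insert 1 (step 3): P = [1] / [4] / [5];  Q = [1] / [2] / [3]
  Insert 6 (step 4): P = [1, 6] / [4] / [5];  Q = [1, 4] / [2] / [3]
  Insert 3 (step 5): P = [1, 3] / [4, 6] / [5];  Q = [1, 4] / [2, 5] / [3]
  Insert 2 (step 6): P = [1, 2] / [3, 6] / [4] / [5];  Q = [1, 4] / [2, 5] / [3] / [6]
Final shape: (2, 2, 1, 1).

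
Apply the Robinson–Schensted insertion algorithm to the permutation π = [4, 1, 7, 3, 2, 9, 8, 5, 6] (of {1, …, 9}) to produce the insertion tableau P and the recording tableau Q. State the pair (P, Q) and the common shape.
P = [1, 2, 5, 6] / [3, 7, 8] / [4, 9];  Q = [1, 3, 6, 9] / [2, 4, 7] / [5, 8];  common shape = (4, 3, 2)

Row-insert the values π_1, π_2, … into P one at a time, bumping the leftmost entry strictly greater than the inserted value down to the next row. The recording tableau Q records, in position (i, j), the step at which that cell was added to P.
  Insert 4 (step 1): P = [4];  Q = [1]
  Insert 1 (step 2): P = [1] / [4];  Q = [1] / [2]
  Insert 7 (step 3): P = [1, 7] / [4];  Q = [1, 3] / [2]
  Insert 3 (step 4): P = [1, 3] / [4, 7];  Q = [1, 3] / [2, 4]
  Insert 2 (step 5): P = [1, 2] / [3, 7] / [4];  Q = [1, 3] / [2, 4] / [5]
  Insert 9 (step 6): P = [1, 2, 9] / [3, 7] / [4];  Q = [1, 3, 6] / [2, 4] / [5]
  Insert 8 (step 7): P = [1, 2, 8] / [3, 7, 9] / [4];  Q = [1, 3, 6] / [2, 4, 7] / [5]
  Insert 5 (step 8): P = [1, 2, 5] / [3, 7, 8] / [4, 9];  Q = [1, 3, 6] / [2, 4, 7] / [5, 8]
  Insert 6 (step 9): P = [1, 2, 5, 6] / [3, 7, 8] / [4, 9];  Q = [1, 3, 6, 9] / [2, 4, 7] / [5, 8]
Final shape: (4, 3, 2).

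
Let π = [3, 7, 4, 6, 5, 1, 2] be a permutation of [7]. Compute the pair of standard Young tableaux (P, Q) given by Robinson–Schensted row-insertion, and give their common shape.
P = [1, 2, 5] / [3, 4] / [6] / [7];  Q = [1, 2, 4] / [3, 7] / [5] / [6];  common shape = (3, 2, 1, 1)

Row-insert the values π_1, π_2, … into P one at a time, bumping the leftmost entry strictly greater than the inserted value down to the next row. The recording tableau Q records, in position (i, j), the step at which that cell was added to P.
  Insert 3 (step 1): P = [3];  Q = [1]
  Insert 7 (step 2): P = [3, 7];  Q = [1, 2]
  Insert 4 (step 3): P = [3, 4] / [7];  Q = [1, 2] / [3]
  Insert 6 (step 4): P = [3, 4, 6] / [7];  Q = [1, 2, 4] / [3]
  Insert 5 (step 5): P = [3, 4, 5] / [6] / [7];  Q = [1, 2, 4] / [3] / [5]
  Insert 1 (step 6): P = [1, 4, 5] / [3] / [6] / [7];  Q = [1, 2, 4] / [3] / [5] / [6]
  Insert 2 (step 7): P = [1, 2, 5] / [3, 4] / [6] / [7];  Q = [1, 2, 4] / [3, 7] / [5] / [6]
Final shape: (3, 2, 1, 1).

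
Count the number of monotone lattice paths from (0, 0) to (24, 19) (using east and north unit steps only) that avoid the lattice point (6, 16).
Number of paths = 800373196560

Total paths from (0, 0) to (24, 19): C(43, 24) = 800472431850. Paths through (6, 16): (paths (0, 0) → (6, 16)) × (paths (6, 16) → (24, 19)) = C(22, 6) · C(21, 18) = 74613 · 1330 = 99235290. Avoidance count = 800472431850 − 99235290 = 800373196560.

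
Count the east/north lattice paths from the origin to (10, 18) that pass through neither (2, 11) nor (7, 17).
Number of paths = 11380908

Inclusion–exclusion. Total paths: C(28, 10) = 13123110. Through P₁: C(13, 2)·C(15, 8) = 501930. Through P₂: C(24, 7)·C(4, 3) = 1384416. Since P₁ is strictly southwest of P₂, a monotone path through both must visit P₁ then P₂; paths through both = C(13, 2)·C(11, 5)·C(4, 3) = 144144. Avoid both = 13123110 − 501930 − 1384416 + 144144 = 11380908.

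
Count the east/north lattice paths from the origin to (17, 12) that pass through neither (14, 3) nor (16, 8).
Number of paths = 48140380

Inclusion–exclusion. Total paths: C(29, 17) = 51895935. Through P₁: C(17, 14)·C(12, 3) = 149600. Through P₂: C(24, 16)·C(5, 1) = 3677355. Since P₁ is strictly southwest of P₂, a monotone path through both must visit P₁ then P₂; paths through both = C(17, 14)·C(7, 2)·C(5, 1) = 71400. Avoid both = 51895935 − 149600 − 3677355 + 71400 = 48140380.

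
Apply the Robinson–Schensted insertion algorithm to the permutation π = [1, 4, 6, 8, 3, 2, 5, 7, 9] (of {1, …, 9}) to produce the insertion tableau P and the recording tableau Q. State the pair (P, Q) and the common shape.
P = [1, 2, 5, 7, 9] / [3, 6, 8] / [4];  Q = [1, 2, 3, 4, 9] / [5, 7, 8] / [6];  common shape = (5, 3, 1)

Row-insert the values π_1, π_2, … into P one at a time, bumping the leftmost entry strictly greater than the inserted value down to the next row. The recording tableau Q records, in position (i, j), the step at which that cell was added to P.
  Insert 1 (step 1): P = [1];  Q = [1]
  Insert 4 (step 2): P = [1, 4];  Q = [1, 2]
  Insert 6 (step 3): P = [1, 4, 6];  Q = [1, 2, 3]
  Insert 8 (step 4): P = [1, 4, 6, 8];  Q = [1, 2, 3, 4]
  Insert 3 (step 5): P = [1, 3, 6, 8] / [4];  Q = [1, 2, 3, 4] / [5]
  Insert 2 (step 6): P = [1, 2, 6, 8] / [3] / [4];  Q = [1, 2, 3, 4] / [5] / [6]
  Insert 5 (step 7): P = [1, 2, 5, 8] / [3, 6] / [4];  Q = [1, 2, 3, 4] / [5, 7] / [6]
  Insert 7 (step 8): P = [1, 2, 5, 7] / [3, 6, 8] / [4];  Q = [1, 2, 3, 4] / [5, 7, 8] / [6]
  Insert 9 (step 9): P = [1, 2, 5, 7, 9] / [3, 6, 8] / [4];  Q = [1, 2, 3, 4, 9] / [5, 7, 8] / [6]
Final shape: (5, 3, 1).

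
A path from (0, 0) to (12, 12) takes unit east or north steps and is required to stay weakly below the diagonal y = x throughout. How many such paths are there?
Number of paths = 208012

By the reflection principle (André's argument), the number of monotone paths to (12, 12) with n ≤ m that never go above y = x is C(24, 12) − C(24, 13) = 2704156 − 2496144 = 208012.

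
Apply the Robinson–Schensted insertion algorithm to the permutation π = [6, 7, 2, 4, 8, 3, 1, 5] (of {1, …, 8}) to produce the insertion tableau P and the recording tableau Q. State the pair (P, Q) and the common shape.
P = [1, 3, 5] / [2, 7, 8] / [4] / [6];  Q = [1, 2, 5] / [3, 4, 8] / [6] / [7];  common shape = (3, 3, 1, 1)

Row-insert the values π_1, π_2, … into P one at a time, bumping the leftmost entry strictly greater than the inserted value down to the next row. The recording tableau Q records, in position (i, j), the step at which that cell was added to P.
  Insert 6 (step 1): P = [6];  Q = [1]
  Insert 7 (step 2): P = [6, 7];  Q = [1, 2]
  Insert 2 (step 3): P = [2, 7] / [6];  Q = [1, 2] / [3]
  Insert 4 (step 4): P = [2, 4] / [6, 7];  Q = [1, 2] / [3, 4]
  Insert 8 (step 5): P = [2, 4, 8] / [6, 7];  Q = [1, 2, 5] / [3, 4]
  Insert 3 (step 6): P = [2, 3, 8] / [4, 7] / [6];  Q = [1, 2, 5] / [3, 4] / [6]
  Insert 1 (step 7): P = [1, 3, 8] / [2, 7] / [4] / [6];  Q = [1, 2, 5] / [3, 4] / [6] / [7]
  Insert 5 (step 8): P = [1, 3, 5] / [2, 7, 8] / [4] / [6];  Q = [1, 2, 5] / [3, 4, 8] / [6] / [7]
Final shape: (3, 3, 1, 1).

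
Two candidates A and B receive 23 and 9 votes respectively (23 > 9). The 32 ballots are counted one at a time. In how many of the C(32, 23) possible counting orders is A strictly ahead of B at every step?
Strict-lead orderings = 12271350

Total orderings of the 32 votes with 23 for A: C(32, 23) = 28048800. By the Bertrand ballot formula (Cycle Lemma / reflection principle), the number of orderings in which A is strictly ahead of B throughout is (p − q)/(p + q) · C(p + q, p) = (23 − 9)/(23 + 9) · 28048800 = 12271350.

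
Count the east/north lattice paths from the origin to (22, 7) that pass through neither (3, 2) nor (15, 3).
Number of paths = 909360

Inclusion–exclusion. Total paths: C(29, 22) = 1560780. Through P₁: C(5, 3)·C(24, 19) = 425040. Through P₂: C(18, 15)·C(11, 7) = 269280. Since P₁ is strictly southwest of P₂, a monotone path through both must visit P₁ then P₂; paths through both = C(5, 3)·C(13, 12)·C(11, 7) = 42900. Avoid both = 1560780 − 425040 − 269280 + 42900 = 909360.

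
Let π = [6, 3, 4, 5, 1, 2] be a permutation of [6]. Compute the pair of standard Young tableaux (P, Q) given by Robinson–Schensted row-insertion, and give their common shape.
P = [1, 2, 5] / [3, 4] / [6];  Q = [1, 3, 4] / [2, 6] / [5];  common shape = (3, 2, 1)

Row-insert the values π_1, π_2, … into P one at a time, bumping the leftmost entry strictly greater than the inserted value down to the next row. The recording tableau Q records, in position (i, j), the step at which that cell was added to P.
  Insert 6 (step 1): P = [6];  Q = [1]
  Insert 3 (step 2): P = [3] / [6];  Q = [1] / [2]
  Insert 4 (step 3): P = [3, 4] / [6];  Q = [1, 3] / [2]
  Insert 5 (step 4): P = [3, 4, 5] / [6];  Q = [1, 3, 4] / [2]
  Insert 1 (step 5): P = [1, 4, 5] / [3] / [6];  Q = [1, 3, 4] / [2] / [5]
  Insert 2 (step 6): P = [1, 2, 5] / [3, 4] / [6];  Q = [1, 3, 4] / [2, 6] / [5]
Final shape: (3, 2, 1).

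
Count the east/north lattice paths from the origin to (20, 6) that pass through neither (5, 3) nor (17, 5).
Number of paths = 99582

Inclusion–exclusion. Total paths: C(26, 20) = 230230. Through P₁: C(8, 5)·C(18, 15) = 45696. Through P₂: C(22, 17)·C(4, 3) = 105336. Since P₁ is strictly southwest of P₂, a monotone path through both must visit P₁ then P₂; paths through both = C(8, 5)·C(14, 12)·C(4, 3) = 20384. Avoid both = 230230 − 45696 − 105336 + 20384 = 99582.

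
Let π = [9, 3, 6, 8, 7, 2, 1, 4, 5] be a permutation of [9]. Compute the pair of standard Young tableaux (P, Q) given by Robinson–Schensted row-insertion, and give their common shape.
P = [1, 4, 5] / [2, 6, 7] / [3] / [8] / [9];  Q = [1, 3, 4] / [2, 8, 9] / [5] / [6] / [7];  common shape = (3, 3, 1, 1, 1)

Row-insert the values π_1, π_2, … into P one at a time, bumping the leftmost entry strictly greater than the inserted value down to the next row. The recording tableau Q records, in position (i, j), the step at which that cell was added to P.
  Insert 9 (step 1): P = [9];  Q = [1]
  Insert 3 (step 2): P = [3] / [9];  Q = [1] / [2]
  Insert 6 (step 3): P = [3, 6] / [9];  Q = [1, 3] / [2]
  Insert 8 (step 4): P = [3, 6, 8] / [9];  Q = [1, 3, 4] / [2]
  Insert 7 (step 5): P = [3, 6, 7] / [8] / [9];  Q = [1, 3, 4] / [2] / [5]
  Insert 2 (step 6): P = [2, 6, 7] / [3] / [8] / [9];  Q = [1, 3, 4] / [2] / [5] / [6]
  Insert 1 (step 7): P = [1, 6, 7] / [2] / [3] / [8] / [9];  Q = [1, 3, 4] / [2] / [5] / [6] / [7]
  Insert 4 (step 8): P = [1, 4, 7] / [2, 6] / [3] / [8] / [9];  Q = [1, 3, 4] / [2, 8] / [5] / [6] / [7]
  Insert 5 (step 9): P = [1, 4, 5] / [2, 6, 7] / [3] / [8] / [9];  Q = [1, 3, 4] / [2, 8, 9] / [5] / [6] / [7]
Final shape: (3, 3, 1, 1, 1).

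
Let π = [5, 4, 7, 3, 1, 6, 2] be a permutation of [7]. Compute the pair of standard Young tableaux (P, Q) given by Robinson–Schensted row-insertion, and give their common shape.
P = [1, 2] / [3, 6] / [4, 7] / [5];  Q = [1, 3] / [2, 6] / [4, 7] / [5];  common shape = (2, 2, 2, 1)

Row-insert the values π_1, π_2, … into P one at a time, bumping the leftmost entry strictly greater than the inserted value down to the next row. The recording tableau Q records, in position (i, j), the step at which that cell was added to P.
  Insert 5 (step 1): P = [5];  Q = [1]
  Insert 4 (step 2): P = [4] / [5];  Q = [1] / [2]
  Insert 7 (step 3): P = [4, 7] / [5];  Q = [1, 3] / [2]
  Insert 3 (step 4): P = [3, 7] / [4] / [5];  Q = [1, 3] / [2] / [4]
  Insert 1 (step 5): P = [1, 7] / [3] / [4] / [5];  Q = [1, 3] / [2] / [4] / [5]
  Insert 6 (step 6): P = [1, 6] / [3, 7] / [4] / [5];  Q = [1, 3] / [2, 6] / [4] / [5]
  Insert 2 (step 7): P = [1, 2] / [3, 6] / [4, 7] / [5];  Q = [1, 3] / [2, 6] / [4, 7] / [5]
Final shape: (2, 2, 2, 1).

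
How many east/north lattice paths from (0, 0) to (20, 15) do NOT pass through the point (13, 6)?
Number of paths = 2937553080

Total paths from (0, 0) to (20, 15): C(35, 20) = 3247943160. Paths through (13, 6): (paths (0, 0) → (13, 6)) × (paths (13, 6) → (20, 15)) = C(19, 13) · C(16, 7) = 27132 · 11440 = 310390080. Avoidance count = 3247943160 − 310390080 = 2937553080.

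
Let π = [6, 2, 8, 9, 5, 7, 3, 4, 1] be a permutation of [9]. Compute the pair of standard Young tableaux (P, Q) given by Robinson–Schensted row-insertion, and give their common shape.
P = [1, 3, 4] / [2, 7, 9] / [5, 8] / [6];  Q = [1, 3, 4] / [2, 5, 6] / [7, 8] / [9];  common shape = (3, 3, 2, 1)

Row-insert the values π_1, π_2, … into P one at a time, bumping the leftmost entry strictly greater than the inserted value down to the next row. The recording tableau Q records, in position (i, j), the step at which that cell was added to P.
  Insert 6 (step 1): P = [6];  Q = [1]
  Insert 2 (step 2): P = [2] / [6];  Q = [1] / [2]
  Insert 8 (step 3): P = [2, 8] / [6];  Q = [1, 3] / [2]
  Insert 9 (step 4): P = [2, 8, 9] / [6];  Q = [1, 3, 4] / [2]
  Insert 5 (step 5): P = [2, 5, 9] / [6, 8];  Q = [1, 3, 4] / [2, 5]
  Insert 7 (step 6): P = [2, 5, 7] / [6, 8, 9];  Q = [1, 3, 4] / [2, 5, 6]
  Insert 3 (step 7): P = [2, 3, 7] / [5, 8, 9] / [6];  Q = [1, 3, 4] / [2, 5, 6] / [7]
  Insert 4 (step 8): P = [2, 3, 4] / [5, 7, 9] / [6, 8];  Q = [1, 3, 4] / [2, 5, 6] / [7, 8]
  Insert 1 (step 9): P = [1, 3, 4] / [2, 7, 9] / [5, 8] / [6];  Q = [1, 3, 4] / [2, 5, 6] / [7, 8] / [9]
Final shape: (3, 3, 2, 1).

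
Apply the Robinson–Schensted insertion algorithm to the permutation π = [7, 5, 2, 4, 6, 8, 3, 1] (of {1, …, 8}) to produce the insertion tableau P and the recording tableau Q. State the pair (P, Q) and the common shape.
P = [1, 3, 6, 8] / [2] / [4] / [5] / [7];  Q = [1, 4, 5, 6] / [2] / [3] / [7] / [8];  common shape = (4, 1, 1, 1, 1)

Row-insert the values π_1, π_2, … into P one at a time, bumping the leftmost entry strictly greater than the inserted value down to the next row. The recording tableau Q records, in position (i, j), the step at which that cell was added to P.
  Insert 7 (step 1): P = [7];  Q = [1]
  Insert 5 (step 2): P = [5] / [7];  Q = [1] / [2]
  Insert 2 (step 3): P = [2] / [5] / [7];  Q = [1] / [2] / [3]
  Insert 4 (step 4): P = [2, 4] / [5] / [7];  Q = [1, 4] / [2] / [3]
  Insert 6 (step 5): P = [2, 4, 6] / [5] / [7];  Q = [1, 4, 5] / [2] / [3]
  Insert 8 (step 6): P = [2, 4, 6, 8] / [5] / [7];  Q = [1, 4, 5, 6] / [2] / [3]
  Insert 3 (step 7): P = [2, 3, 6, 8] / [4] / [5] / [7];  Q = [1, 4, 5, 6] / [2] / [3] / [7]
  Insert 1 (step 8): P = [1, 3, 6, 8] / [2] / [4] / [5] / [7];  Q = [1, 4, 5, 6] / [2] / [3] / [7] / [8]
Final shape: (4, 1, 1, 1, 1).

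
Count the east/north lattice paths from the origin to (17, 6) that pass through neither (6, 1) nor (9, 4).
Number of paths = 44496

Inclusion–exclusion. Total paths: C(23, 17) = 100947. Through P₁: C(7, 6)·C(16, 11) = 30576. Through P₂: C(13, 9)·C(10, 8) = 32175. Since P₁ is strictly southwest of P₂, a monotone path through both must visit P₁ then P₂; paths through both = C(7, 6)·C(6, 3)·C(10, 8) = 6300. Avoid both = 100947 − 30576 − 32175 + 6300 = 44496.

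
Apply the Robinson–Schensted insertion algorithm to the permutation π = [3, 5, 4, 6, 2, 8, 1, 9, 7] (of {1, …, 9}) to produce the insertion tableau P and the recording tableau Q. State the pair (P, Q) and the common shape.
P = [1, 4, 6, 7, 9] / [2, 8] / [3] / [5];  Q = [1, 2, 4, 6, 8] / [3, 9] / [5] / [7];  common shape = (5, 2, 1, 1)

Row-insert the values π_1, π_2, … into P one at a time, bumping the leftmost entry strictly greater than the inserted value down to the next row. The recording tableau Q records, in position (i, j), the step at which that cell was added to P.
  Insert 3 (step 1): P = [3];  Q = [1]
  Insert 5 (step 2): P = [3, 5];  Q = [1, 2]
  Insert 4 (step 3): P = [3, 4] / [5];  Q = [1, 2] / [3]
  Insert 6 (step 4): P = [3, 4, 6] / [5];  Q = [1, 2, 4] / [3]
  Insert 2 (step 5): P = [2, 4, 6] / [3] / [5];  Q = [1, 2, 4] / [3] / [5]
  Insert 8 (step 6): P = [2, 4, 6, 8] / [3] / [5];  Q = [1, 2, 4, 6] / [3] / [5]
  Insert 1 (step 7): P = [1, 4, 6, 8] / [2] / [3] / [5];  Q = [1, 2, 4, 6] / [3] / [5] / [7]
  Insert 9 (step 8): P = [1, 4, 6, 8, 9] / [2] / [3] / [5];  Q = [1, 2, 4, 6, 8] / [3] / [5] / [7]
  Insert 7 (step 9): P = [1, 4, 6, 7, 9] / [2, 8] / [3] / [5];  Q = [1, 2, 4, 6, 8] / [3, 9] / [5] / [7]
Final shape: (5, 2, 1, 1).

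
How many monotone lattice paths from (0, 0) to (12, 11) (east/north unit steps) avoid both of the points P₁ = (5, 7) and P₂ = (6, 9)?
Number of paths = 1017106

Inclusion–exclusion. Total paths: C(23, 12) = 1352078. Through P₁: C(12, 5)·C(11, 7) = 261360. Through P₂: C(15, 6)·C(8, 6) = 140140. Since P₁ is strictly southwest of P₂, a monotone path through both must visit P₁ then P₂; paths through both = C(12, 5)·C(3, 1)·C(8, 6) = 66528. Avoid both = 1352078 − 261360 − 140140 + 66528 = 1017106.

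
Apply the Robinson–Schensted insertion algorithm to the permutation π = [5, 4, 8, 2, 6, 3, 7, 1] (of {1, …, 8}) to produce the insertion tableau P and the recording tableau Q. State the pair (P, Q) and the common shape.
P = [1, 3, 7] / [2, 6] / [4, 8] / [5];  Q = [1, 3, 7] / [2, 5] / [4, 6] / [8];  common shape = (3, 2, 2, 1)

Row-insert the values π_1, π_2, … into P one at a time, bumping the leftmost entry strictly greater than the inserted value down to the next row. The recording tableau Q records, in position (i, j), the step at which that cell was added to P.
  Insert 5 (step 1): P = [5];  Q = [1]
  Insert 4 (step 2): P = [4] / [5];  Q = [1] / [2]
  Insert 8 (step 3): P = [4, 8] / [5];  Q = [1, 3] / [2]
  Insert 2 (step 4): P = [2, 8] / [4] / [5];  Q = [1, 3] / [2] / [4]
  Insert 6 (step 5): P = [2, 6] / [4, 8] / [5];  Q = [1, 3] / [2, 5] / [4]
  Insert 3 (step 6): P = [2, 3] / [4, 6] / [5, 8];  Q = [1, 3] / [2, 5] / [4, 6]
  Insert 7 (step 7): P = [2, 3, 7] / [4, 6] / [5, 8];  Q = [1, 3, 7] / [2, 5] / [4, 6]
  Insert 1 (step 8): P = [1, 3, 7] / [2, 6] / [4, 8] / [5];  Q = [1, 3, 7] / [2, 5] / [4, 6] / [8]
Final shape: (3, 2, 2, 1).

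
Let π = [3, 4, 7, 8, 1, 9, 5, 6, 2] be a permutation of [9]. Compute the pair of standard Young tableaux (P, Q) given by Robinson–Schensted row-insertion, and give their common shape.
P = [1, 2, 5, 6, 9] / [3, 4, 8] / [7];  Q = [1, 2, 3, 4, 6] / [5, 7, 8] / [9];  common shape = (5, 3, 1)

Row-insert the values π_1, π_2, … into P one at a time, bumping the leftmost entry strictly greater than the inserted value down to the next row. The recording tableau Q records, in position (i, j), the step at which that cell was added to P.
  Insert 3 (step 1): P = [3];  Q = [1]
  Insert 4 (step 2): P = [3, 4];  Q = [1, 2]
  Insert 7 (step 3): P = [3, 4, 7];  Q = [1, 2, 3]
  Insert 8 (step 4): P = [3, 4, 7, 8];  Q = [1, 2, 3, 4]
  Insert 1 (step 5): P = [1, 4, 7, 8] / [3];  Q = [1, 2, 3, 4] / [5]
  Insert 9 (step 6): P = [1, 4, 7, 8, 9] / [3];  Q = [1, 2, 3, 4, 6] / [5]
  Insert 5 (step 7): P = [1, 4, 5, 8, 9] / [3, 7];  Q = [1, 2, 3, 4, 6] / [5, 7]
  Insert 6 (step 8): P = [1, 4, 5, 6, 9] / [3, 7, 8];  Q = [1, 2, 3, 4, 6] / [5, 7, 8]
  Insert 2 (step 9): P = [1, 2, 5, 6, 9] / [3, 4, 8] / [7];  Q = [1, 2, 3, 4, 6] / [5, 7, 8] / [9]
Final shape: (5, 3, 1).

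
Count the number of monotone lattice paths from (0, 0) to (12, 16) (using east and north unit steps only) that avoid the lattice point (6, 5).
Number of paths = 24704043

Total paths from (0, 0) to (12, 16): C(28, 12) = 30421755. Paths through (6, 5): (paths (0, 0) → (6, 5)) × (paths (6, 5) → (12, 16)) = C(11, 6) · C(17, 6) = 462 · 12376 = 5717712. Avoidance count = 30421755 − 5717712 = 24704043.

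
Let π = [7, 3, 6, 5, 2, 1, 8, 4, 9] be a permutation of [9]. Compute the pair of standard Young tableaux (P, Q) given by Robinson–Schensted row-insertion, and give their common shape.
P = [1, 4, 8, 9] / [2, 5] / [3] / [6] / [7];  Q = [1, 3, 7, 9] / [2, 8] / [4] / [5] / [6];  common shape = (4, 2, 1, 1, 1)

Row-insert the values π_1, π_2, … into P one at a time, bumping the leftmost entry strictly greater than the inserted value down to the next row. The recording tableau Q records, in position (i, j), the step at which that cell was added to P.
  Insert 7 (step 1): P = [7];  Q = [1]
  Insert 3 (step 2): P = [3] / [7];  Q = [1] / [2]
  Insert 6 (step 3): P = [3, 6] / [7];  Q = [1, 3] / [2]
  Insert 5 (step 4): P = [3, 5] / [6] / [7];  Q = [1, 3] / [2] / [4]
  Insert 2 (step 5): P = [2, 5] / [3] / [6] / [7];  Q = [1, 3] / [2] / [4] / [5]
  Insert 1 (step 6): P = [1, 5] / [2] / [3] / [6] / [7];  Q = [1, 3] / [2] / [4] / [5] / [6]
  Insert 8 (step 7): P = [1, 5, 8] / [2] / [3] / [6] / [7];  Q = [1, 3, 7] / [2] / [4] / [5] / [6]
  Insert 4 (step 8): P = [1, 4, 8] / [2, 5] / [3] / [6] / [7];  Q = [1, 3, 7] / [2, 8] / [4] / [5] / [6]
  Insert 9 (step 9): P = [1, 4, 8, 9] / [2, 5] / [3] / [6] / [7];  Q = [1, 3, 7, 9] / [2, 8] / [4] / [5] / [6]
Final shape: (4, 2, 1, 1, 1).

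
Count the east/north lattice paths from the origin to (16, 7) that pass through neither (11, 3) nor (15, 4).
Number of paths = 191069

Inclusion–exclusion. Total paths: C(23, 16) = 245157. Through P₁: C(14, 11)·C(9, 5) = 45864. Through P₂: C(19, 15)·C(4, 1) = 15504. Since P₁ is strictly southwest of P₂, a monotone path through both must visit P₁ then P₂; paths through both = C(14, 11)·C(5, 4)·C(4, 1) = 7280. Avoid both = 245157 − 45864 − 15504 + 7280 = 191069.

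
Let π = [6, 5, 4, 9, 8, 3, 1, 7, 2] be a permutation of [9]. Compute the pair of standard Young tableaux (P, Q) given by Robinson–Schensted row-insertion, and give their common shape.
P = [1, 2] / [3, 7] / [4, 8] / [5, 9] / [6];  Q = [1, 4] / [2, 5] / [3, 8] / [6, 9] / [7];  common shape = (2, 2, 2, 2, 1)

Row-insert the values π_1, π_2, … into P one at a time, bumping the leftmost entry strictly greater than the inserted value down to the next row. The recording tableau Q records, in position (i, j), the step at which that cell was added to P.
  Insert 6 (step 1): P = [6];  Q = [1]
  Insert 5 (step 2): P = [5] / [6];  Q = [1] / [2]
  Insert 4 (step 3): P = [4] / [5] / [6];  Q = [1] / [2] / [3]
  Insert 9 (step 4): P = [4, 9] / [5] / [6];  Q = [1, 4] / [2] / [3]
  Insert 8 (step 5): P = [4, 8] / [5, 9] / [6];  Q = [1, 4] / [2, 5] / [3]
  Insert 3 (step 6): P = [3, 8] / [4, 9] / [5] / [6];  Q = [1, 4] / [2, 5] / [3] / [6]
  Insert 1 (step 7): P = [1, 8] / [3, 9] / [4] / [5] / [6];  Q = [1, 4] / [2, 5] / [3] / [6] / [7]
  Insert 7 (step 8): P = [1, 7] / [3, 8] / [4, 9] / [5] / [6];  Q = [1, 4] / [2, 5] / [3, 8] / [6] / [7]
  Insert 2 (step 9): P = [1, 2] / [3, 7] / [4, 8] / [5, 9] / [6];  Q = [1, 4] / [2, 5] / [3, 8] / [6, 9] / [7]
Final shape: (2, 2, 2, 2, 1).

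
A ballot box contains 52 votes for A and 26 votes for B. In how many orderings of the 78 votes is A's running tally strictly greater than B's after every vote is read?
Strict-lead orderings = 116043807643289338428

Total orderings of the 78 votes with 52 for A: C(78, 52) = 348131422929868015284. By the Bertrand ballot formula (Cycle Lemma / reflection principle), the number of orderings in which A is strictly ahead of B throughout is (p − q)/(p + q) · C(p + q, p) = (52 − 26)/(52 + 26) · 348131422929868015284 = 116043807643289338428.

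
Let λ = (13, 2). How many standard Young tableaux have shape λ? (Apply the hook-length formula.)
# SYT of shape (13, 2) = 90

Hook-length formula: f^λ = n! / Π hook(c), product over all cells c of the Young diagram. For λ = (13, 2), n = 15 boxes. Hook lengths by row (left-to-right, top-to-bottom): [14, 13, 11, 10, 9, 8, 7, 6, 5, 4, 3, 2, 1]; [2, 1]. Product of hooks = 14529715200. So f^λ = 15! / 14529715200 = 1307674368000 / 14529715200 = 90.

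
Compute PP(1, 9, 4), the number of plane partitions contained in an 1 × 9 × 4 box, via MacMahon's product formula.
PP(1, 9, 4) = 715

Evaluate the triple product over i = 1..1, j = 1..9, k = 1..4. The factors are (2/1) · (3/2) · (4/3) · (5/4) · (3/2) · (4/3) · (5/4) · (6/5) · … (36 factors total). The numerators and denominators telescope so the product is an integer; carrying out the multiplication exactly gives PP(1, 9, 4) = 715.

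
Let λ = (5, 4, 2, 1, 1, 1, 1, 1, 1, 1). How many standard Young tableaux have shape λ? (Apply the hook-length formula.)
# SYT of shape (5, 4, 2, 1, 1, 1, 1, 1, 1, 1) = 1458600

Hook-length formula: f^λ = n! / Π hook(c), product over all cells c of the Young diagram. For λ = (5, 4, 2, 1, 1, 1, 1, 1, 1, 1), n = 18 boxes. Hook lengths by row (left-to-right, top-to-bottom): [14, 6, 4, 3, 1]; [12, 4, 2, 1]; [9, 1]; [7]; [6]; [5]; [4]; [3]; [2]; [1]. Product of hooks = 4389396480. So f^λ = 18! / 4389396480 = 6402373705728000 / 4389396480 = 1458600.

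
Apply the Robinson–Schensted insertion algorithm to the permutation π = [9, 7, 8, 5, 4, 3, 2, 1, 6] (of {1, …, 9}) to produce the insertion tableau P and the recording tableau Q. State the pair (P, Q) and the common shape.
P = [1, 6] / [2, 8] / [3] / [4] / [5] / [7] / [9];  Q = [1, 3] / [2, 9] / [4] / [5] / [6] / [7] / [8];  common shape = (2, 2, 1, 1, 1, 1, 1)

Row-insert the values π_1, π_2, … into P one at a time, bumping the leftmost entry strictly greater than the inserted value down to the next row. The recording tableau Q records, in position (i, j), the step at which that cell was added to P.
  Insert 9 (step 1): P = [9];  Q = [1]
  Insert 7 (step 2): P = [7] / [9];  Q = [1] / [2]
  Insert 8 (step 3): P = [7, 8] / [9];  Q = [1, 3] / [2]
  Insert 5 (step 4): P = [5, 8] / [7] / [9];  Q = [1, 3] / [2] / [4]
  Insert 4 (step 5): P = [4, 8] / [5] / [7] / [9];  Q = [1, 3] / [2] / [4] / [5]
  Insert 3 (step 6): P = [3, 8] / [4] / [5] / [7] / [9];  Q = [1, 3] / [2] / [4] / [5] / [6]
  Insert 2 (step 7): P = [2, 8] / [3] / [4] / [5] / [7] / [9];  Q = [1, 3] / [2] / [4] / [5] / [6] / [7]
  Insert 1 (step 8): P = [1, 8] / [2] / [3] / [4] / [5] / [7] / [9];  Q = [1, 3] / [2] / [4] / [5] / [6] / [7] / [8]
  Insert 6 (step 9): P = [1, 6] / [2, 8] / [3] / [4] / [5] / [7] / [9];  Q = [1, 3] / [2, 9] / [4] / [5] / [6] / [7] / [8]
Final shape: (2, 2, 1, 1, 1, 1, 1).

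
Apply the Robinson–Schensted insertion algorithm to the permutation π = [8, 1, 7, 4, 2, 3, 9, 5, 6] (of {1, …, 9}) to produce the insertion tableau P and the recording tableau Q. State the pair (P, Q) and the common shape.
P = [1, 2, 3, 5, 6] / [4, 9] / [7] / [8];  Q = [1, 3, 6, 7, 9] / [2, 8] / [4] / [5];  common shape = (5, 2, 1, 1)

Row-insert the values π_1, π_2, … into P one at a time, bumping the leftmost entry strictly greater than the inserted value down to the next row. The recording tableau Q records, in position (i, j), the step at which that cell was added to P.
  Insert 8 (step 1): P = [8];  Q = [1]
  Insert 1 (step 2): P = [1] / [8];  Q = [1] / [2]
  Insert 7 (step 3): P = [1, 7] / [8];  Q = [1, 3] / [2]
  Insert 4 (step 4): P = [1, 4] / [7] / [8];  Q = [1, 3] / [2] / [4]
  Insert 2 (step 5): P = [1, 2] / [4] / [7] / [8];  Q = [1, 3] / [2] / [4] / [5]
  Insert 3 (step 6): P = [1, 2, 3] / [4] / [7] / [8];  Q = [1, 3, 6] / [2] / [4] / [5]
  Insert 9 (step 7): P = [1, 2, 3, 9] / [4] / [7] / [8];  Q = [1, 3, 6, 7] / [2] / [4] / [5]
  Insert 5 (step 8): P = [1, 2, 3, 5] / [4, 9] / [7] / [8];  Q = [1, 3, 6, 7] / [2, 8] / [4] / [5]
  Insert 6 (step 9): P = [1, 2, 3, 5, 6] / [4, 9] / [7] / [8];  Q = [1, 3, 6, 7, 9] / [2, 8] / [4] / [5]
Final shape: (5, 2, 1, 1).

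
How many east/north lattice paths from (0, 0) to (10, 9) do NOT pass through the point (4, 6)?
Number of paths = 74738

Total paths from (0, 0) to (10, 9): C(19, 10) = 92378. Paths through (4, 6): (paths (0, 0) → (4, 6)) × (paths (4, 6) → (10, 9)) = C(10, 4) · C(9, 6) = 210 · 84 = 17640. Avoidance count = 92378 − 17640 = 74738.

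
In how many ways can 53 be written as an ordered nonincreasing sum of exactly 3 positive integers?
p(53, 3 parts) = 234

Partitions of n into exactly k parts are in bijection with partitions of n − k into at most k parts (subtract 1 from each part). So p(53, exactly 3) = p(50, parts ≤ 3). Computing via the recurrence p(m, j) = p(m, j−1) + p(m−j, j) gives 234.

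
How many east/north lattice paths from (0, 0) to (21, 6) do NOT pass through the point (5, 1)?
Number of paths = 173916

Total paths from (0, 0) to (21, 6): C(27, 21) = 296010. Paths through (5, 1): (paths (0, 0) → (5, 1)) × (paths (5, 1) → (21, 6)) = C(6, 5) · C(21, 16) = 6 · 20349 = 122094. Avoidance count = 296010 − 122094 = 173916.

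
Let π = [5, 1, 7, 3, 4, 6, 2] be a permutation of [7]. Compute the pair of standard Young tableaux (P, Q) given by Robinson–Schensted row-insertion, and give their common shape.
P = [1, 2, 4, 6] / [3, 7] / [5];  Q = [1, 3, 5, 6] / [2, 4] / [7];  common shape = (4, 2, 1)

Row-insert the values π_1, π_2, … into P one at a time, bumping the leftmost entry strictly greater than the inserted value down to the next row. The recording tableau Q records, in position (i, j), the step at which that cell was added to P.
  Insert 5 (step 1): P = [5];  Q = [1]
  Insert 1 (step 2): P = [1] / [5];  Q = [1] / [2]
  Insert 7 (step 3): P = [1, 7] / [5];  Q = [1, 3] / [2]
  Insert 3 (step 4): P = [1, 3] / [5, 7];  Q = [1, 3] / [2, 4]
  Insert 4 (step 5): P = [1, 3, 4] / [5, 7];  Q = [1, 3, 5] / [2, 4]
  Insert 6 (step 6): P = [1, 3, 4, 6] / [5, 7];  Q = [1, 3, 5, 6] / [2, 4]
  Insert 2 (step 7): P = [1, 2, 4, 6] / [3, 7] / [5];  Q = [1, 3, 5, 6] / [2, 4] / [7]
Final shape: (4, 2, 1).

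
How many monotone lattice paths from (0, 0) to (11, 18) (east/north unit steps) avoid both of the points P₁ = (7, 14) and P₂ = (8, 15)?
Number of paths = 21302610

Inclusion–exclusion. Total paths: C(29, 11) = 34597290. Through P₁: C(21, 7)·C(8, 4) = 8139600. Through P₂: C(23, 8)·C(6, 3) = 9806280. Since P₁ is strictly southwest of P₂, a monotone path through both must visit P₁ then P₂; paths through both = C(21, 7)·C(2, 1)·C(6, 3) = 4651200. Avoid both = 34597290 − 8139600 − 9806280 + 4651200 = 21302610.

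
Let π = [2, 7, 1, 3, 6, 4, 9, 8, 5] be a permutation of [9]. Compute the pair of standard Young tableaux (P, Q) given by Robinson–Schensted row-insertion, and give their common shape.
P = [1, 3, 4, 5] / [2, 6, 8] / [7, 9];  Q = [1, 2, 5, 7] / [3, 4, 8] / [6, 9];  common shape = (4, 3, 2)

Row-insert the values π_1, π_2, … into P one at a time, bumping the leftmost entry strictly greater than the inserted value down to the next row. The recording tableau Q records, in position (i, j), the step at which that cell was added to P.
  Insert 2 (step 1): P = [2];  Q = [1]
  Insert 7 (step 2): P = [2, 7];  Q = [1, 2]
  Insert 1 (step 3): P = [1, 7] / [2];  Q = [1, 2] / [3]
  Insert 3 (step 4): P = [1, 3] / [2, 7];  Q = [1, 2] / [3, 4]
  Insert 6 (step 5): P = [1, 3, 6] / [2, 7];  Q = [1, 2, 5] / [3, 4]
  Insert 4 (step 6): P = [1, 3, 4] / [2, 6] / [7];  Q = [1, 2, 5] / [3, 4] / [6]
  Insert 9 (step 7): P = [1, 3, 4, 9] / [2, 6] / [7];  Q = [1, 2, 5, 7] / [3, 4] / [6]
  Insert 8 (step 8): P = [1, 3, 4, 8] / [2, 6, 9] / [7];  Q = [1, 2, 5, 7] / [3, 4, 8] / [6]
  Insert 5 (step 9): P = [1, 3, 4, 5] / [2, 6, 8] / [7, 9];  Q = [1, 2, 5, 7] / [3, 4, 8] / [6, 9]
Final shape: (4, 3, 2).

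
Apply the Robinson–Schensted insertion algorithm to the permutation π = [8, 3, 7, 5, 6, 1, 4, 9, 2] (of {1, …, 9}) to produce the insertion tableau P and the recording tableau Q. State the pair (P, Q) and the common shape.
P = [1, 2, 6, 9] / [3, 4] / [5] / [7] / [8];  Q = [1, 3, 5, 8] / [2, 7] / [4] / [6] / [9];  common shape = (4, 2, 1, 1, 1)

Row-insert the values π_1, π_2, … into P one at a time, bumping the leftmost entry strictly greater than the inserted value down to the next row. The recording tableau Q records, in position (i, j), the step at which that cell was added to P.
  Insert 8 (step 1): P = [8];  Q = [1]
  Insert 3 (step 2): P = [3] / [8];  Q = [1] / [2]
  Insert 7 (step 3): P = [3, 7] / [8];  Q = [1, 3] / [2]
  Insert 5 (step 4): P = [3, 5] / [7] / [8];  Q = [1, 3] / [2] / [4]
  Insert 6 (step 5): P = [3, 5, 6] / [7] / [8];  Q = [1, 3, 5] / [2] / [4]
  Insert 1 (step 6): P = [1, 5, 6] / [3] / [7] / [8];  Q = [1, 3, 5] / [2] / [4] / [6]
  Insert 4 (step 7): P = [1, 4, 6] / [3, 5] / [7] / [8];  Q = [1, 3, 5] / [2, 7] / [4] / [6]
  Insert 9 (step 8): P = [1, 4, 6, 9] / [3, 5] / [7] / [8];  Q = [1, 3, 5, 8] / [2, 7] / [4] / [6]
  Insert 2 (step 9): P = [1, 2, 6, 9] / [3, 4] / [5] / [7] / [8];  Q = [1, 3, 5, 8] / [2, 7] / [4] / [6] / [9]
Final shape: (4, 2, 1, 1, 1).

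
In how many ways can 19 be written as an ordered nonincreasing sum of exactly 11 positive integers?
p(19, 11 parts) = 22

Partitions of n into exactly k parts are in bijection with partitions of n − k into at most k parts (subtract 1 from each part). So p(19, exactly 11) = p(8, parts ≤ 11). Computing via the recurrence p(m, j) = p(m, j−1) + p(m−j, j) gives 22.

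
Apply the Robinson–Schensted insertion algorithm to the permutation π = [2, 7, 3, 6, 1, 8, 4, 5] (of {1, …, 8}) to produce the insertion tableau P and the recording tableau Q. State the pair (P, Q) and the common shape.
P = [1, 3, 4, 5] / [2, 6, 8] / [7];  Q = [1, 2, 4, 6] / [3, 7, 8] / [5];  common shape = (4, 3, 1)

Row-insert the values π_1, π_2, … into P one at a time, bumping the leftmost entry strictly greater than the inserted value down to the next row. The recording tableau Q records, in position (i, j), the step at which that cell was added to P.
  Insert 2 (step 1): P = [2];  Q = [1]
  Insert 7 (step 2): P = [2, 7];  Q = [1, 2]
  Insert 3 (step 3): P = [2, 3] / [7];  Q = [1, 2] / [3]
  Insert 6 (step 4): P = [2, 3, 6] / [7];  Q = [1, 2, 4] / [3]
  Insert 1 (step 5): P = [1, 3, 6] / [2] / [7];  Q = [1, 2, 4] / [3] / [5]
  Insert 8 (step 6): P = [1, 3, 6, 8] / [2] / [7];  Q = [1, 2, 4, 6] / [3] / [5]
  Insert 4 (step 7): P = [1, 3, 4, 8] / [2, 6] / [7];  Q = [1, 2, 4, 6] / [3, 7] / [5]
  Insert 5 (step 8): P = [1, 3, 4, 5] / [2, 6, 8] / [7];  Q = [1, 2, 4, 6] / [3, 7, 8] / [5]
Final shape: (4, 3, 1).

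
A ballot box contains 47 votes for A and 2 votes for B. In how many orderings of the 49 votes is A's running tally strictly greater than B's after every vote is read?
Strict-lead orderings = 1080

Total orderings of the 49 votes with 47 for A: C(49, 47) = 1176. By the Bertrand ballot formula (Cycle Lemma / reflection principle), the number of orderings in which A is strictly ahead of B throughout is (p − q)/(p + q) · C(p + q, p) = (47 − 2)/(47 + 2) · 1176 = 1080.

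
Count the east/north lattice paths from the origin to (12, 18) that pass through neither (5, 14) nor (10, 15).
Number of paths = 50666065

Inclusion–exclusion. Total paths: C(30, 12) = 86493225. Through P₁: C(19, 5)·C(11, 7) = 3837240. Through P₂: C(25, 10)·C(5, 2) = 32687600. Since P₁ is strictly southwest of P₂, a monotone path through both must visit P₁ then P₂; paths through both = C(19, 5)·C(6, 5)·C(5, 2) = 697680. Avoid both = 86493225 − 3837240 − 32687600 + 697680 = 50666065.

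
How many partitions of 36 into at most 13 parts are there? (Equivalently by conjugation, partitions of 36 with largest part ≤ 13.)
p(36, parts ≤ 13) = 13542

Use the recurrence p(n, m) = p(n, m−1) + p(n−m, m): either the largest part is < m (count p(n, m−1)) or the largest part is exactly m (remove one copy of m, count p(n−m, m)). With p(0, ·) = 1 this gives p(36, parts ≤ 13) = 13542. (By conjugating Young diagrams, this also counts partitions of 36 into at most 13 parts.)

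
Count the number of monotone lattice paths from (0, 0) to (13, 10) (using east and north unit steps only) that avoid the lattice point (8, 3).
Number of paths = 1013386

Total paths from (0, 0) to (13, 10): C(23, 13) = 1144066. Paths through (8, 3): (paths (0, 0) → (8, 3)) × (paths (8, 3) → (13, 10)) = C(11, 8) · C(12, 5) = 165 · 792 = 130680. Avoidance count = 1144066 − 130680 = 1013386.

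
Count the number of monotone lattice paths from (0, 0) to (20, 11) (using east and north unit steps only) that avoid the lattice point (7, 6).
Number of paths = 69969627

Total paths from (0, 0) to (20, 11): C(31, 20) = 84672315. Paths through (7, 6): (paths (0, 0) → (7, 6)) × (paths (7, 6) → (20, 11)) = C(13, 7) · C(18, 13) = 1716 · 8568 = 14702688. Avoidance count = 84672315 − 14702688 = 69969627.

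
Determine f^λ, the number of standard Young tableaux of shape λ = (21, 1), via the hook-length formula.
# SYT of shape (21, 1) = 21

Hook-length formula: f^λ = n! / Π hook(c), product over all cells c of the Young diagram. For λ = (21, 1), n = 22 boxes. Hook lengths by row (left-to-right, top-to-bottom): [22, 20, 19, 18, 17, 16, 15, 14, 13, 12, 11, 10, 9, 8, 7, 6, 5, 4, 3, 2, 1]; [1]. Product of hooks = 53523844179886080000. So f^λ = 22! / 53523844179886080000 = 1124000727777607680000 / 53523844179886080000 = 21.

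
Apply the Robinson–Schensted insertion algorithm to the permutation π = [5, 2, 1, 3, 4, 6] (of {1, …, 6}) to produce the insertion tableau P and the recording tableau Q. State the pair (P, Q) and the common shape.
P = [1, 3, 4, 6] / [2] / [5];  Q = [1, 4, 5, 6] / [2] / [3];  common shape = (4, 1, 1)

Row-insert the values π_1, π_2, … into P one at a time, bumping the leftmost entry strictly greater than the inserted value down to the next row. The recording tableau Q records, in position (i, j), the step at which that cell was added to P.
  Insert 5 (step 1): P = [5];  Q = [1]
  Insert 2 (step 2): P = [2] / [5];  Q = [1] / [2]
  Insert 1 (step 3): P = [1] / [2] / [5];  Q = [1] / [2] / [3]
  Insert 3 (step 4): P = [1, 3] / [2] / [5];  Q = [1, 4] / [2] / [3]
  Insert 4 (step 5): P = [1, 3, 4] / [2] / [5];  Q = [1, 4, 5] / [2] / [3]
  Insert 6 (step 6): P = [1, 3, 4, 6] / [2] / [5];  Q = [1, 4, 5, 6] / [2] / [3]
Final shape: (4, 1, 1).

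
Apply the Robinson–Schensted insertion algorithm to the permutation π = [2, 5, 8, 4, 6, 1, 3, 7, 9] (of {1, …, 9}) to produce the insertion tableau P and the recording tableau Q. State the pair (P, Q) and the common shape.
P = [1, 3, 6, 7, 9] / [2, 4] / [5, 8];  Q = [1, 2, 3, 8, 9] / [4, 5] / [6, 7];  common shape = (5, 2, 2)

Row-insert the values π_1, π_2, … into P one at a time, bumping the leftmost entry strictly greater than the inserted value down to the next row. The recording tableau Q records, in position (i, j), the step at which that cell was added to P.
  Insert 2 (step 1): P = [2];  Q = [1]
  Insert 5 (step 2): P = [2, 5];  Q = [1, 2]
  Insert 8 (step 3): P = [2, 5, 8];  Q = [1, 2, 3]
  Insert 4 (step 4): P = [2, 4, 8] / [5];  Q = [1, 2, 3] / [4]
  Insert 6 (step 5): P = [2, 4, 6] / [5, 8];  Q = [1, 2, 3] / [4, 5]
  Insert 1 (step 6): P = [1, 4, 6] / [2, 8] / [5];  Q = [1, 2, 3] / [4, 5] / [6]
  Insert 3 (step 7): P = [1, 3, 6] / [2, 4] / [5, 8];  Q = [1, 2, 3] / [4, 5] / [6, 7]
  Insert 7 (step 8): P = [1, 3, 6, 7] / [2, 4] / [5, 8];  Q = [1, 2, 3, 8] / [4, 5] / [6, 7]
  Insert 9 (step 9): P = [1, 3, 6, 7, 9] / [2, 4] / [5, 8];  Q = [1, 2, 3, 8, 9] / [4, 5] / [6, 7]
Final shape: (5, 2, 2).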